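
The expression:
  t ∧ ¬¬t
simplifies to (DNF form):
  t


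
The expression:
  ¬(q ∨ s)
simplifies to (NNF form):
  ¬q ∧ ¬s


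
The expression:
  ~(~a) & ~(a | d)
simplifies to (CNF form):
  False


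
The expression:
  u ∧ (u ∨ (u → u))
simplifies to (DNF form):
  u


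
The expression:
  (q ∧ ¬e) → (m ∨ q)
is always true.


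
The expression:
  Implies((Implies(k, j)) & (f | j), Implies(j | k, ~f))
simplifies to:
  ~f | ~j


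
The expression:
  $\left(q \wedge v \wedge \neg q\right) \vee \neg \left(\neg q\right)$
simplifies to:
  $q$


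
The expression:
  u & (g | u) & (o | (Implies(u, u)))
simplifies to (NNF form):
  u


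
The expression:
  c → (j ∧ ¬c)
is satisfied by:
  {c: False}


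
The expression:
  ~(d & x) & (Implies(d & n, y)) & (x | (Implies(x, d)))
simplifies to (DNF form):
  ~d | (y & ~x) | (~n & ~x)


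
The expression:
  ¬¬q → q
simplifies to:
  True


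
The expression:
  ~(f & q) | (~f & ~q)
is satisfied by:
  {q: False, f: False}
  {f: True, q: False}
  {q: True, f: False}


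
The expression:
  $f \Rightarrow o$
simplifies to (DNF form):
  $o \vee \neg f$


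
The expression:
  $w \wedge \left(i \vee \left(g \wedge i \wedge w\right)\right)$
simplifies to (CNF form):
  $i \wedge w$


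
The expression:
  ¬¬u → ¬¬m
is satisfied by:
  {m: True, u: False}
  {u: False, m: False}
  {u: True, m: True}


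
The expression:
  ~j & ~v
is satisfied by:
  {v: False, j: False}


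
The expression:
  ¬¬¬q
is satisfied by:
  {q: False}


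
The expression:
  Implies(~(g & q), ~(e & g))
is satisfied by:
  {q: True, g: False, e: False}
  {g: False, e: False, q: False}
  {q: True, e: True, g: False}
  {e: True, g: False, q: False}
  {q: True, g: True, e: False}
  {g: True, q: False, e: False}
  {q: True, e: True, g: True}


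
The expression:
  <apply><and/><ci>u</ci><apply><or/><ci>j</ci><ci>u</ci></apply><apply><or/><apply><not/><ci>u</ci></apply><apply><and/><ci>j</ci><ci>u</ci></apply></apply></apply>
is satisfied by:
  {j: True, u: True}


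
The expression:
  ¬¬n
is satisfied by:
  {n: True}


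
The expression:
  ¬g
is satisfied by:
  {g: False}


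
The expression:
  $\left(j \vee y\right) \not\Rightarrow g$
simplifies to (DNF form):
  $\left(j \wedge \neg g\right) \vee \left(y \wedge \neg g\right)$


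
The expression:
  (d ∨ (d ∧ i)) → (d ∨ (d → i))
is always true.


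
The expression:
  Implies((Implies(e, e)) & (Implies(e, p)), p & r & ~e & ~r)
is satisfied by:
  {e: True, p: False}


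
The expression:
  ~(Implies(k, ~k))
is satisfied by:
  {k: True}


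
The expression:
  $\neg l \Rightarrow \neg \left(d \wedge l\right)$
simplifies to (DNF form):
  $\text{True}$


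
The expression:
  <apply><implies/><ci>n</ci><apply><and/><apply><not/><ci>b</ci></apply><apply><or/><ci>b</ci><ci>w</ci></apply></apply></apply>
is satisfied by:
  {w: True, b: False, n: False}
  {b: False, n: False, w: False}
  {w: True, b: True, n: False}
  {b: True, w: False, n: False}
  {n: True, w: True, b: False}


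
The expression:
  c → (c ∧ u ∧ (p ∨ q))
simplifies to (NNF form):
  (p ∧ u) ∨ (q ∧ u) ∨ ¬c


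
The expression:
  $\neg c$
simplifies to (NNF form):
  $\neg c$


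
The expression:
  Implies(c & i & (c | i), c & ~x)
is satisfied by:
  {c: False, x: False, i: False}
  {i: True, c: False, x: False}
  {x: True, c: False, i: False}
  {i: True, x: True, c: False}
  {c: True, i: False, x: False}
  {i: True, c: True, x: False}
  {x: True, c: True, i: False}


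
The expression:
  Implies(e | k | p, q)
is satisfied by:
  {q: True, e: False, p: False, k: False}
  {q: True, k: True, e: False, p: False}
  {q: True, p: True, e: False, k: False}
  {q: True, k: True, p: True, e: False}
  {q: True, e: True, p: False, k: False}
  {q: True, k: True, e: True, p: False}
  {q: True, p: True, e: True, k: False}
  {q: True, k: True, p: True, e: True}
  {k: False, e: False, p: False, q: False}


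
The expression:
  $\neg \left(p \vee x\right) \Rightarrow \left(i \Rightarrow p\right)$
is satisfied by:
  {x: True, p: True, i: False}
  {x: True, p: False, i: False}
  {p: True, x: False, i: False}
  {x: False, p: False, i: False}
  {x: True, i: True, p: True}
  {x: True, i: True, p: False}
  {i: True, p: True, x: False}


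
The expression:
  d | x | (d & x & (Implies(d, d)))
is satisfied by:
  {x: True, d: True}
  {x: True, d: False}
  {d: True, x: False}


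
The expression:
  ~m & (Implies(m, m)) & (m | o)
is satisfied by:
  {o: True, m: False}


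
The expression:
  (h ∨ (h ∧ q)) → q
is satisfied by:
  {q: True, h: False}
  {h: False, q: False}
  {h: True, q: True}


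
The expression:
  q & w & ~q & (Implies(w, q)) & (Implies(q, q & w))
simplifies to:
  False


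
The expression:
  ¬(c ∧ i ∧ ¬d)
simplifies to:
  d ∨ ¬c ∨ ¬i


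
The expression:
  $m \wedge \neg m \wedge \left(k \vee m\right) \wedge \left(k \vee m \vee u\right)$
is never true.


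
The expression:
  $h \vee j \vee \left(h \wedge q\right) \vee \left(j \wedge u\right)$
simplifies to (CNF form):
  $h \vee j$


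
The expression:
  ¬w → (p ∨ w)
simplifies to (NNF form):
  p ∨ w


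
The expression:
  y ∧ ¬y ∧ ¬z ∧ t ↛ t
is never true.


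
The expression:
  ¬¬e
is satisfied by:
  {e: True}


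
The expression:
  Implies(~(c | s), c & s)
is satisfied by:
  {c: True, s: True}
  {c: True, s: False}
  {s: True, c: False}


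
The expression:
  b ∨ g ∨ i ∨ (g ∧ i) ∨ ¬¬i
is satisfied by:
  {i: True, b: True, g: True}
  {i: True, b: True, g: False}
  {i: True, g: True, b: False}
  {i: True, g: False, b: False}
  {b: True, g: True, i: False}
  {b: True, g: False, i: False}
  {g: True, b: False, i: False}


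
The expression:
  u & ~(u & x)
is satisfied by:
  {u: True, x: False}


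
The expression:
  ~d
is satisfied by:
  {d: False}


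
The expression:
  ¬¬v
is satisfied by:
  {v: True}


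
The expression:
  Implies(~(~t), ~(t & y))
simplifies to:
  ~t | ~y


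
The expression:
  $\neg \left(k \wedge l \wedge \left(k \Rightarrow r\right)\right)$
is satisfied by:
  {l: False, k: False, r: False}
  {r: True, l: False, k: False}
  {k: True, l: False, r: False}
  {r: True, k: True, l: False}
  {l: True, r: False, k: False}
  {r: True, l: True, k: False}
  {k: True, l: True, r: False}


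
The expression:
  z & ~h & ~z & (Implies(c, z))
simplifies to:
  False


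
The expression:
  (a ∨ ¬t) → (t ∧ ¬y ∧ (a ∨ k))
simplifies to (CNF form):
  t ∧ (¬a ∨ ¬y)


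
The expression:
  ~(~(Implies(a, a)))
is always true.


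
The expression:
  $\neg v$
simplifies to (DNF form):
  $\neg v$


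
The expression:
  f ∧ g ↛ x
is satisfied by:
  {g: True, f: True, x: False}


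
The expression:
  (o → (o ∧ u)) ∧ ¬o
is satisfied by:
  {o: False}


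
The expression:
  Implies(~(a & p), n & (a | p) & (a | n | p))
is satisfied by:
  {n: True, p: True, a: True}
  {n: True, p: True, a: False}
  {n: True, a: True, p: False}
  {p: True, a: True, n: False}


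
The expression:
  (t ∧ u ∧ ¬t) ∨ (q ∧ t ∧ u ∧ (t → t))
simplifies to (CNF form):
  q ∧ t ∧ u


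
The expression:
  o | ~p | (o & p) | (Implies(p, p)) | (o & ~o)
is always true.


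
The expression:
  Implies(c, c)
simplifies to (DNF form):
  True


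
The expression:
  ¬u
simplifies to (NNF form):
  ¬u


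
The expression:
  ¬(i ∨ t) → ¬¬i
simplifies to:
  i ∨ t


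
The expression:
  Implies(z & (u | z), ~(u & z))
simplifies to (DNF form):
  ~u | ~z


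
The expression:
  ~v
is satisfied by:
  {v: False}


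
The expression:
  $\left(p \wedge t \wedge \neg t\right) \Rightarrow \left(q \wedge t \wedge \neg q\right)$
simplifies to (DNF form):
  $\text{True}$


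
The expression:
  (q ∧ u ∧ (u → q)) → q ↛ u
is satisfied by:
  {u: False, q: False}
  {q: True, u: False}
  {u: True, q: False}


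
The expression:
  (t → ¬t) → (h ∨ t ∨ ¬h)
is always true.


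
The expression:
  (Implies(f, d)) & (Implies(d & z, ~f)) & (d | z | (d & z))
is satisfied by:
  {d: True, f: False, z: False}
  {z: True, f: False, d: True}
  {z: True, f: False, d: False}
  {d: True, f: True, z: False}


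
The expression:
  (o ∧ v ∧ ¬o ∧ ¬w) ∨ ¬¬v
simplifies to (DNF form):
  v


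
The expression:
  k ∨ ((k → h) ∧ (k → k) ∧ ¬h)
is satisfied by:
  {k: True, h: False}
  {h: False, k: False}
  {h: True, k: True}


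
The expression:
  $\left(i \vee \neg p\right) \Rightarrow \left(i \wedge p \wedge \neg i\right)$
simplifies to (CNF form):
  $p \wedge \neg i$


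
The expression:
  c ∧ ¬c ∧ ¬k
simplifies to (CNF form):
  False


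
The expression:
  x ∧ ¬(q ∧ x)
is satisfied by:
  {x: True, q: False}


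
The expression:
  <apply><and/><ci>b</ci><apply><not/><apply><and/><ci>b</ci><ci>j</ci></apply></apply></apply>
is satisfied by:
  {b: True, j: False}


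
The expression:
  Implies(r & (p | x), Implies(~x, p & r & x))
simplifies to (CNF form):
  x | ~p | ~r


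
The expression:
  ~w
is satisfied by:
  {w: False}


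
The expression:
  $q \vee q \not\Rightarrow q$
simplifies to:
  $q$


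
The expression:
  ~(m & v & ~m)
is always true.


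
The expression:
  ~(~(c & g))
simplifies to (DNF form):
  c & g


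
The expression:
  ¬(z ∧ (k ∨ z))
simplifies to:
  ¬z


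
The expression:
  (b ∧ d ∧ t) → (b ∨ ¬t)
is always true.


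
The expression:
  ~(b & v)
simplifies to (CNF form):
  ~b | ~v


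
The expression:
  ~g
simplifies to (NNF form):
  ~g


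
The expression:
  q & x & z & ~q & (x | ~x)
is never true.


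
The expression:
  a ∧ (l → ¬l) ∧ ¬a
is never true.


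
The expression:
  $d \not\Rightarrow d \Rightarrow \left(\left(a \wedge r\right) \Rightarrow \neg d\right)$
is always true.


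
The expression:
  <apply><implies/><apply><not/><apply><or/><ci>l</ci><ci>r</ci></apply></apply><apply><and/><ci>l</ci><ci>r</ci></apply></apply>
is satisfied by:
  {r: True, l: True}
  {r: True, l: False}
  {l: True, r: False}


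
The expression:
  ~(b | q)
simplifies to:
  ~b & ~q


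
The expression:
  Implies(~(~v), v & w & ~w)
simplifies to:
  ~v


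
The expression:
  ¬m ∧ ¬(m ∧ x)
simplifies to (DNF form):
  ¬m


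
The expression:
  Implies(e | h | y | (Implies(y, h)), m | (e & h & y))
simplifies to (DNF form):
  m | (e & h & y)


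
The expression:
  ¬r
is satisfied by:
  {r: False}


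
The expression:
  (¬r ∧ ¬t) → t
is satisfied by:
  {r: True, t: True}
  {r: True, t: False}
  {t: True, r: False}


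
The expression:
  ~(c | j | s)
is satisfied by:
  {c: False, j: False, s: False}


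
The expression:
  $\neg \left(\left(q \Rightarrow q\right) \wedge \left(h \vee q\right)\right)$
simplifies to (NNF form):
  $\neg h \wedge \neg q$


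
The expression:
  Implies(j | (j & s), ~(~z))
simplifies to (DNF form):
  z | ~j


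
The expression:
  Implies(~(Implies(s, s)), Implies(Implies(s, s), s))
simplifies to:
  True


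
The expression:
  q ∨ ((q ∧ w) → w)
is always true.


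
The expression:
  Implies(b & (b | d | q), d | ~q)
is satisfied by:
  {d: True, q: False, b: False}
  {q: False, b: False, d: False}
  {b: True, d: True, q: False}
  {b: True, q: False, d: False}
  {d: True, q: True, b: False}
  {q: True, d: False, b: False}
  {b: True, q: True, d: True}


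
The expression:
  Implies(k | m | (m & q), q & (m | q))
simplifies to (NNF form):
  q | (~k & ~m)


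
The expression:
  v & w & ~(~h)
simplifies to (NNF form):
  h & v & w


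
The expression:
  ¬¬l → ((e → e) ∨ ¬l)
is always true.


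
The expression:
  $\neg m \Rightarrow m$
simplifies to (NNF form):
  $m$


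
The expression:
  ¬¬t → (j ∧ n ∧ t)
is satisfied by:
  {j: True, n: True, t: False}
  {j: True, n: False, t: False}
  {n: True, j: False, t: False}
  {j: False, n: False, t: False}
  {t: True, j: True, n: True}


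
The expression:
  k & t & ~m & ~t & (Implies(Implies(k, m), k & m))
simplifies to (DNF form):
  False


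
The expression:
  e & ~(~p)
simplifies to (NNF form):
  e & p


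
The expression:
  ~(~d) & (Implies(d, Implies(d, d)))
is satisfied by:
  {d: True}


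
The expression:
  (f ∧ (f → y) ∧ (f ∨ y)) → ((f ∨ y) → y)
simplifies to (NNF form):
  True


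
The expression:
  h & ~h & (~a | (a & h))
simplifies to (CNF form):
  False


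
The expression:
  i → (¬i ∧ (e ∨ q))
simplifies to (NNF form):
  ¬i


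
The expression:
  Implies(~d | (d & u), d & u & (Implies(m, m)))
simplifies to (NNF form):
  d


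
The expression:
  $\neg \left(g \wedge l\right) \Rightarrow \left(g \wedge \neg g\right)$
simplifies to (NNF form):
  $g \wedge l$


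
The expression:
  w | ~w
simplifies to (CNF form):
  True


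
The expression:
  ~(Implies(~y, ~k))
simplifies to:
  k & ~y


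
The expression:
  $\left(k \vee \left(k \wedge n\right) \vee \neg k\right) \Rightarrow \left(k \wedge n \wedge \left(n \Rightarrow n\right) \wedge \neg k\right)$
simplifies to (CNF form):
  $\text{False}$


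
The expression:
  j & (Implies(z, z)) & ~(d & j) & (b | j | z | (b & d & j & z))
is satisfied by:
  {j: True, d: False}


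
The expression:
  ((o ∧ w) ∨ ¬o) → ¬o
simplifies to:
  ¬o ∨ ¬w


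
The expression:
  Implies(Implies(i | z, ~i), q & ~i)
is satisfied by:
  {i: True, q: True}
  {i: True, q: False}
  {q: True, i: False}


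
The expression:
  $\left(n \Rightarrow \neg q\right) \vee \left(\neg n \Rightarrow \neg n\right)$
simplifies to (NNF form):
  $\text{True}$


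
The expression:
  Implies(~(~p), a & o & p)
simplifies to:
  ~p | (a & o)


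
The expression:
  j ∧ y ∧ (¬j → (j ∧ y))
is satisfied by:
  {j: True, y: True}


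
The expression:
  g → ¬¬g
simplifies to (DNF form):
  True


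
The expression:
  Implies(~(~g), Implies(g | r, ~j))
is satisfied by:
  {g: False, j: False}
  {j: True, g: False}
  {g: True, j: False}


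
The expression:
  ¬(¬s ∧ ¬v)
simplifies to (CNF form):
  s ∨ v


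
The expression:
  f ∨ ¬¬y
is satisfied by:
  {y: True, f: True}
  {y: True, f: False}
  {f: True, y: False}


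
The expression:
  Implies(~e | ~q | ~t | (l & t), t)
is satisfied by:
  {t: True}


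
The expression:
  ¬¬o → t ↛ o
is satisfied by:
  {o: False}


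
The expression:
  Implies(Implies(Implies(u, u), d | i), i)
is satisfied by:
  {i: True, d: False}
  {d: False, i: False}
  {d: True, i: True}


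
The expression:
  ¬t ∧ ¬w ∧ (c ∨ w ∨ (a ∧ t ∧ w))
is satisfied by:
  {c: True, w: False, t: False}


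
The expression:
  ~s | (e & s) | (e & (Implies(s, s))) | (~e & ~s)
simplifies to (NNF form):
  e | ~s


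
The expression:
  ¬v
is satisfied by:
  {v: False}


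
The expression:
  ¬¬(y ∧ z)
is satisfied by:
  {z: True, y: True}


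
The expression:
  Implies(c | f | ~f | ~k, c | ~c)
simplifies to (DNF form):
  True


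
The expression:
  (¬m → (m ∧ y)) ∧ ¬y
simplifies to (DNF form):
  m ∧ ¬y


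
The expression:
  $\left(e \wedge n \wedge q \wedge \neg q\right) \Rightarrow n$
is always true.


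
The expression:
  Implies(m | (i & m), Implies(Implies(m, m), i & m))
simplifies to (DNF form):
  i | ~m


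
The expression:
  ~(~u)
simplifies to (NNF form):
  u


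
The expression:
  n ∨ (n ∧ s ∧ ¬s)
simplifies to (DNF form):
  n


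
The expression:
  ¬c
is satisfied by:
  {c: False}


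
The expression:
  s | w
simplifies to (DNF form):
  s | w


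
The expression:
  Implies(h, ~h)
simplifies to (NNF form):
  ~h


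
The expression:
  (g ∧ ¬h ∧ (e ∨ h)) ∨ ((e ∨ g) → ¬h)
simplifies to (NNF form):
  (¬e ∧ ¬g) ∨ ¬h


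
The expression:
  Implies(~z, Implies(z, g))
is always true.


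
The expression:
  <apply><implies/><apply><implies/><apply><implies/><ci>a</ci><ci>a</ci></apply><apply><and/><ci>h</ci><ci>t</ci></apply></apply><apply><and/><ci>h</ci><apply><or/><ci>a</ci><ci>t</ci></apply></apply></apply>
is always true.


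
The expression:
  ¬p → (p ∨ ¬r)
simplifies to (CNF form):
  p ∨ ¬r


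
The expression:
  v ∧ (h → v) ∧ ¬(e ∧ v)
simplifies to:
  v ∧ ¬e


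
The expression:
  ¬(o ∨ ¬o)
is never true.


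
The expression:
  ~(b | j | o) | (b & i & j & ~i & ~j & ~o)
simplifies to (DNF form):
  ~b & ~j & ~o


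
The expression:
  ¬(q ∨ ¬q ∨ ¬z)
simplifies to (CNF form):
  False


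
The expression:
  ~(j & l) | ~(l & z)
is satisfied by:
  {l: False, z: False, j: False}
  {j: True, l: False, z: False}
  {z: True, l: False, j: False}
  {j: True, z: True, l: False}
  {l: True, j: False, z: False}
  {j: True, l: True, z: False}
  {z: True, l: True, j: False}


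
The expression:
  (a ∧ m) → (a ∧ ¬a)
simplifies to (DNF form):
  ¬a ∨ ¬m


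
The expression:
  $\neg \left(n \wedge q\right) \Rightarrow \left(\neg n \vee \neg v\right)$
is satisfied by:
  {q: True, v: False, n: False}
  {v: False, n: False, q: False}
  {n: True, q: True, v: False}
  {n: True, v: False, q: False}
  {q: True, v: True, n: False}
  {v: True, q: False, n: False}
  {n: True, v: True, q: True}


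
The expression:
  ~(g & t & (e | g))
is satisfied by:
  {g: False, t: False}
  {t: True, g: False}
  {g: True, t: False}


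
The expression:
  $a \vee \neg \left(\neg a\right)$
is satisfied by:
  {a: True}


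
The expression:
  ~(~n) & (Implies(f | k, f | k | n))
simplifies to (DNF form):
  n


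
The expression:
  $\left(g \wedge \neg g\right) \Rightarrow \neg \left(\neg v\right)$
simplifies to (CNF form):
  $\text{True}$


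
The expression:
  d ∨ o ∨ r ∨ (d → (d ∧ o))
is always true.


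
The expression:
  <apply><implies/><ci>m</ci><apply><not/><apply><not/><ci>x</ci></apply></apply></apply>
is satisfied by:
  {x: True, m: False}
  {m: False, x: False}
  {m: True, x: True}


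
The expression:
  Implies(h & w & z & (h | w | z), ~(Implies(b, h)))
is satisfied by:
  {w: False, z: False, h: False}
  {h: True, w: False, z: False}
  {z: True, w: False, h: False}
  {h: True, z: True, w: False}
  {w: True, h: False, z: False}
  {h: True, w: True, z: False}
  {z: True, w: True, h: False}


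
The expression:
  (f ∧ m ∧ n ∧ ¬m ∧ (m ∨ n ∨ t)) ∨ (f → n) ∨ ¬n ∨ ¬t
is always true.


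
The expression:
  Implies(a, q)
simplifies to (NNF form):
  q | ~a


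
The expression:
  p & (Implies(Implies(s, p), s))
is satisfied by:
  {p: True, s: True}


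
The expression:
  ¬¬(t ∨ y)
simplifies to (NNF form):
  t ∨ y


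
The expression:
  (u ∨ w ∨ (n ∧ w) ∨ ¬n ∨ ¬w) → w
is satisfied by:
  {w: True}


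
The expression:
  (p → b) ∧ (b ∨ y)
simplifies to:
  b ∨ (y ∧ ¬p)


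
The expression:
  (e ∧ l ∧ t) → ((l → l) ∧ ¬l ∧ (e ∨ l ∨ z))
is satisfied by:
  {l: False, e: False, t: False}
  {t: True, l: False, e: False}
  {e: True, l: False, t: False}
  {t: True, e: True, l: False}
  {l: True, t: False, e: False}
  {t: True, l: True, e: False}
  {e: True, l: True, t: False}


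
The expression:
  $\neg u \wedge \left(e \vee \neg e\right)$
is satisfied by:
  {u: False}


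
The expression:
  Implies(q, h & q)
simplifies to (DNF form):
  h | ~q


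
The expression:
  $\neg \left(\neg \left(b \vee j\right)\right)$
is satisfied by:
  {b: True, j: True}
  {b: True, j: False}
  {j: True, b: False}


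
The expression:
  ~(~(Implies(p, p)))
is always true.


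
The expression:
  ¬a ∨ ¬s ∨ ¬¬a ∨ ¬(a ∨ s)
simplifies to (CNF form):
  True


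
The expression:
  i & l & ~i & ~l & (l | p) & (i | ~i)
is never true.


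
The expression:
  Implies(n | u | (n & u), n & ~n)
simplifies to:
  ~n & ~u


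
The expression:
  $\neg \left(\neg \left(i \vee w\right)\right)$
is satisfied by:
  {i: True, w: True}
  {i: True, w: False}
  {w: True, i: False}


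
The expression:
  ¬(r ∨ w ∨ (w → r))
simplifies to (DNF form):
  False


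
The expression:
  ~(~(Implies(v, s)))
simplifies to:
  s | ~v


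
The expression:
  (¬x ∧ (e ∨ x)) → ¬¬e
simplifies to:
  True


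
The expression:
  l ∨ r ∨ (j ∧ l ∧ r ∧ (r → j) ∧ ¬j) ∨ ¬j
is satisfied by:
  {r: True, l: True, j: False}
  {r: True, l: False, j: False}
  {l: True, r: False, j: False}
  {r: False, l: False, j: False}
  {r: True, j: True, l: True}
  {r: True, j: True, l: False}
  {j: True, l: True, r: False}


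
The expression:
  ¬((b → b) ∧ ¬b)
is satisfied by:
  {b: True}


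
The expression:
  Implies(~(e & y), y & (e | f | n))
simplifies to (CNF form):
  y & (e | f | n)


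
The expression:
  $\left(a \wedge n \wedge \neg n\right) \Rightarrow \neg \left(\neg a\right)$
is always true.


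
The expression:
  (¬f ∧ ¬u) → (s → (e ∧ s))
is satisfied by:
  {u: True, e: True, f: True, s: False}
  {u: True, e: True, s: False, f: False}
  {u: True, f: True, s: False, e: False}
  {u: True, s: False, f: False, e: False}
  {e: True, f: True, s: False, u: False}
  {e: True, s: False, f: False, u: False}
  {f: True, e: False, s: False, u: False}
  {e: False, s: False, f: False, u: False}
  {e: True, u: True, s: True, f: True}
  {e: True, u: True, s: True, f: False}
  {u: True, s: True, f: True, e: False}
  {u: True, s: True, e: False, f: False}
  {f: True, s: True, e: True, u: False}
  {s: True, e: True, u: False, f: False}
  {s: True, f: True, u: False, e: False}


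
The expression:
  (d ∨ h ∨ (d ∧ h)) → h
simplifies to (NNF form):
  h ∨ ¬d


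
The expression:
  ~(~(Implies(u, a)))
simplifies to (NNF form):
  a | ~u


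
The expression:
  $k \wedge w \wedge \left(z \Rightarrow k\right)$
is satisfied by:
  {w: True, k: True}


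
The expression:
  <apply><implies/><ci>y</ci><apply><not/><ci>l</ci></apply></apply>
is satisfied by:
  {l: False, y: False}
  {y: True, l: False}
  {l: True, y: False}


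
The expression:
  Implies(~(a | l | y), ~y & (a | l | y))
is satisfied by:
  {a: True, y: True, l: True}
  {a: True, y: True, l: False}
  {a: True, l: True, y: False}
  {a: True, l: False, y: False}
  {y: True, l: True, a: False}
  {y: True, l: False, a: False}
  {l: True, y: False, a: False}


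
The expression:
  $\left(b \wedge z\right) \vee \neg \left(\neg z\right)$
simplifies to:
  $z$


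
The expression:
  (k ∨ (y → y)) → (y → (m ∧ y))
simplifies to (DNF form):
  m ∨ ¬y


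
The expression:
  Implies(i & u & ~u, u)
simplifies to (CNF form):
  True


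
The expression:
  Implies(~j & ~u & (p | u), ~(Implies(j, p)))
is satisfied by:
  {j: True, u: True, p: False}
  {j: True, p: False, u: False}
  {u: True, p: False, j: False}
  {u: False, p: False, j: False}
  {j: True, u: True, p: True}
  {j: True, p: True, u: False}
  {u: True, p: True, j: False}


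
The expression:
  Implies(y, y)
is always true.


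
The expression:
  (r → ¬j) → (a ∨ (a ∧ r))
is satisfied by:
  {a: True, j: True, r: True}
  {a: True, j: True, r: False}
  {a: True, r: True, j: False}
  {a: True, r: False, j: False}
  {j: True, r: True, a: False}


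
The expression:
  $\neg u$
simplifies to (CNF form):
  $\neg u$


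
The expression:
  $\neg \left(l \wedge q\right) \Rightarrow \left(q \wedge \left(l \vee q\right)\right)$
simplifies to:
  $q$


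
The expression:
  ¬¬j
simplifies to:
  j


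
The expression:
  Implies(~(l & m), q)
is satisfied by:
  {q: True, l: True, m: True}
  {q: True, l: True, m: False}
  {q: True, m: True, l: False}
  {q: True, m: False, l: False}
  {l: True, m: True, q: False}


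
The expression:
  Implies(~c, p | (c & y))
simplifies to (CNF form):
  c | p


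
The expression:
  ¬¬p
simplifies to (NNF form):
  p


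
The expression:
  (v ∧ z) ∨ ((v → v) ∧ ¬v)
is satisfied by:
  {z: True, v: False}
  {v: False, z: False}
  {v: True, z: True}


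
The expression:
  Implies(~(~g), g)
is always true.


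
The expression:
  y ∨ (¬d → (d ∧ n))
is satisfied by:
  {y: True, d: True}
  {y: True, d: False}
  {d: True, y: False}


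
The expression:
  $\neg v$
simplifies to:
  $\neg v$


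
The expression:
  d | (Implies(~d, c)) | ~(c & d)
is always true.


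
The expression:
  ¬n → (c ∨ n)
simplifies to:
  c ∨ n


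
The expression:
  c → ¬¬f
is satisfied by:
  {f: True, c: False}
  {c: False, f: False}
  {c: True, f: True}


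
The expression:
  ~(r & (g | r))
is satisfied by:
  {r: False}


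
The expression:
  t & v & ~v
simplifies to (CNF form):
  False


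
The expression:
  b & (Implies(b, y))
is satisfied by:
  {b: True, y: True}


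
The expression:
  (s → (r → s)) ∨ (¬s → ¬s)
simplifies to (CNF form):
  True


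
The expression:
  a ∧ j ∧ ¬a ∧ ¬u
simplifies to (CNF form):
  False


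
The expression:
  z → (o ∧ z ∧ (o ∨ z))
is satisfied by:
  {o: True, z: False}
  {z: False, o: False}
  {z: True, o: True}


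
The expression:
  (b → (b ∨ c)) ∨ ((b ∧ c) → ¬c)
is always true.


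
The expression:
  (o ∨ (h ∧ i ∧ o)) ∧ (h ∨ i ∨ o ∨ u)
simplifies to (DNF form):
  o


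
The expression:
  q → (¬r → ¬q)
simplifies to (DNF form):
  r ∨ ¬q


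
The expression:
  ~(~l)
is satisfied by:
  {l: True}


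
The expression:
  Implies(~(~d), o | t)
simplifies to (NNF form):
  o | t | ~d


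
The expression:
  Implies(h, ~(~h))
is always true.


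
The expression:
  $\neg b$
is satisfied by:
  {b: False}


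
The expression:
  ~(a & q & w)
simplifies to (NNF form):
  ~a | ~q | ~w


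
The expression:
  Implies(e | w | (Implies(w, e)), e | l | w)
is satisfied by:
  {l: True, w: True, e: True}
  {l: True, w: True, e: False}
  {l: True, e: True, w: False}
  {l: True, e: False, w: False}
  {w: True, e: True, l: False}
  {w: True, e: False, l: False}
  {e: True, w: False, l: False}


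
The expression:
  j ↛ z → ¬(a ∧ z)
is always true.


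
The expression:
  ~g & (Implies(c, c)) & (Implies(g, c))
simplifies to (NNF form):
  ~g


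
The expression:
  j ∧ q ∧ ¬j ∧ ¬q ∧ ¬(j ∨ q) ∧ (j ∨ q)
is never true.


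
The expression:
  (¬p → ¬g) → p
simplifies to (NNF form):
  g ∨ p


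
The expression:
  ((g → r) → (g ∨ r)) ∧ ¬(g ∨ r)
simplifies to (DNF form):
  False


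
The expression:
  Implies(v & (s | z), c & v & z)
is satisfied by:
  {c: True, s: False, v: False, z: False}
  {z: False, s: False, c: False, v: False}
  {z: True, c: True, s: False, v: False}
  {z: True, s: False, c: False, v: False}
  {c: True, s: True, z: False, v: False}
  {s: True, z: False, c: False, v: False}
  {z: True, c: True, s: True, v: False}
  {z: True, s: True, c: False, v: False}
  {v: True, c: True, z: False, s: False}
  {v: True, z: False, s: False, c: False}
  {v: True, c: True, z: True, s: False}
  {z: True, v: True, c: True, s: True}


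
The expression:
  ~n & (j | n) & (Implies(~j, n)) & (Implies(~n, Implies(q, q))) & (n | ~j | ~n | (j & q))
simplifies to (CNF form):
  j & ~n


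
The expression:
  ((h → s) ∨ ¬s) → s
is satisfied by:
  {s: True}


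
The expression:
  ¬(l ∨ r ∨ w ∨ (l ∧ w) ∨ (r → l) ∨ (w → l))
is never true.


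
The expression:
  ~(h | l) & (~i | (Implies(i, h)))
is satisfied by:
  {h: False, i: False, l: False}


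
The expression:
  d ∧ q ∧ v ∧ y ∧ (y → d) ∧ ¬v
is never true.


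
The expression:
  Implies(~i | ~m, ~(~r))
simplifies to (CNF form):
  (i | r) & (m | r)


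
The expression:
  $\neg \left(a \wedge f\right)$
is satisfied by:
  {a: False, f: False}
  {f: True, a: False}
  {a: True, f: False}


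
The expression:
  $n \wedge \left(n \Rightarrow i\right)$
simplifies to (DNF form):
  $i \wedge n$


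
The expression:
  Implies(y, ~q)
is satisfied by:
  {q: False, y: False}
  {y: True, q: False}
  {q: True, y: False}


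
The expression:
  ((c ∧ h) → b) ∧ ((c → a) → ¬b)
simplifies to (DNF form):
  (¬b ∧ ¬c) ∨ (¬b ∧ ¬h) ∨ (b ∧ c ∧ ¬a)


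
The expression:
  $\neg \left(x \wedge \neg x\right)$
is always true.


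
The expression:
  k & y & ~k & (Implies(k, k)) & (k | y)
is never true.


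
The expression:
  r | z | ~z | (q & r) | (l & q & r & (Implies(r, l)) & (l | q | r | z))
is always true.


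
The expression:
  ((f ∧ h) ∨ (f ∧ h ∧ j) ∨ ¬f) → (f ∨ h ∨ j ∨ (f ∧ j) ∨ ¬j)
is always true.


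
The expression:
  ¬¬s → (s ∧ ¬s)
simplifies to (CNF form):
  ¬s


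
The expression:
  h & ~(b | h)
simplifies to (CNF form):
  False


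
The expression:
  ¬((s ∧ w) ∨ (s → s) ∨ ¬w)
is never true.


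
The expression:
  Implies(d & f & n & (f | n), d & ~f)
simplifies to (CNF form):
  ~d | ~f | ~n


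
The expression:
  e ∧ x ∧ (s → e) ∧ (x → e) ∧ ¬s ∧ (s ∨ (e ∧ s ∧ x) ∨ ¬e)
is never true.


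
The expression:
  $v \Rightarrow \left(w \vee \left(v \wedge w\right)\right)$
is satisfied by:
  {w: True, v: False}
  {v: False, w: False}
  {v: True, w: True}


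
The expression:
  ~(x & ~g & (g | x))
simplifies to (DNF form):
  g | ~x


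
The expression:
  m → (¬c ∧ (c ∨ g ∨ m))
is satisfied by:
  {m: False, c: False}
  {c: True, m: False}
  {m: True, c: False}


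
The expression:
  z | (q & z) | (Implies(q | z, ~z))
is always true.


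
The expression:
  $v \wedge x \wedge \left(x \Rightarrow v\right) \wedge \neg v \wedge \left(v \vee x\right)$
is never true.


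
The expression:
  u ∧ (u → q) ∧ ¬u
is never true.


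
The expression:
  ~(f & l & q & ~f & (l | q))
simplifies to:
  True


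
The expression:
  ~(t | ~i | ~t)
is never true.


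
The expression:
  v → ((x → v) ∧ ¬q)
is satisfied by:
  {v: False, q: False}
  {q: True, v: False}
  {v: True, q: False}


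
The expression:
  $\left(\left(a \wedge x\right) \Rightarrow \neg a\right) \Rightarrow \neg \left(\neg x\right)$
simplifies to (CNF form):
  $x$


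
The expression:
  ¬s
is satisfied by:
  {s: False}


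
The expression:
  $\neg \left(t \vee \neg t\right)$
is never true.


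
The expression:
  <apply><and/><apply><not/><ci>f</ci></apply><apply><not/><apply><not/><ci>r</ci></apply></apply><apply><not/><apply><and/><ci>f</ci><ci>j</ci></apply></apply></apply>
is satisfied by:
  {r: True, f: False}


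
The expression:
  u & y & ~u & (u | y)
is never true.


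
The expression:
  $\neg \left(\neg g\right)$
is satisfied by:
  {g: True}


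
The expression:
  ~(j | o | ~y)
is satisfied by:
  {y: True, o: False, j: False}


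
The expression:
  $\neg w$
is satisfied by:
  {w: False}


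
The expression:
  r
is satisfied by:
  {r: True}


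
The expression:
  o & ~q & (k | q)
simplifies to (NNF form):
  k & o & ~q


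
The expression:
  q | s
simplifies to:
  q | s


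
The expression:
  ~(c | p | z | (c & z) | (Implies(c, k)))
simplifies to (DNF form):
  False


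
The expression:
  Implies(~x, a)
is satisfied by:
  {a: True, x: True}
  {a: True, x: False}
  {x: True, a: False}


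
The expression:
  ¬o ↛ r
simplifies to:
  r ∨ ¬o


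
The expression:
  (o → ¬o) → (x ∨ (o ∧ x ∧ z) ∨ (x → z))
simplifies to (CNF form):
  True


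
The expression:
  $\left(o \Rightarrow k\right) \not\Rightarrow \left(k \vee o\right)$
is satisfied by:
  {o: False, k: False}


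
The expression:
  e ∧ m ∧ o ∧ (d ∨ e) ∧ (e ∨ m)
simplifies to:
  e ∧ m ∧ o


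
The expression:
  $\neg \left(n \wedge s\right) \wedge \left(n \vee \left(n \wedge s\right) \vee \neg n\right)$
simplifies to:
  $\neg n \vee \neg s$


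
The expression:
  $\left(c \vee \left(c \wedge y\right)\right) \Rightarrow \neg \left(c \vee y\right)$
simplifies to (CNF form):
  $\neg c$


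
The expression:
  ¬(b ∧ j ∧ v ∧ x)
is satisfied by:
  {v: False, x: False, b: False, j: False}
  {j: True, v: False, x: False, b: False}
  {b: True, v: False, x: False, j: False}
  {j: True, b: True, v: False, x: False}
  {x: True, j: False, v: False, b: False}
  {j: True, x: True, v: False, b: False}
  {b: True, x: True, j: False, v: False}
  {j: True, b: True, x: True, v: False}
  {v: True, b: False, x: False, j: False}
  {j: True, v: True, b: False, x: False}
  {b: True, v: True, j: False, x: False}
  {j: True, b: True, v: True, x: False}
  {x: True, v: True, b: False, j: False}
  {j: True, x: True, v: True, b: False}
  {b: True, x: True, v: True, j: False}


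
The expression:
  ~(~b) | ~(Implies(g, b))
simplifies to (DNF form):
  b | g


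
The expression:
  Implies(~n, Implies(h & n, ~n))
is always true.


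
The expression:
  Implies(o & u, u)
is always true.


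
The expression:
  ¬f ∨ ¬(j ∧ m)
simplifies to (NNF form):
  ¬f ∨ ¬j ∨ ¬m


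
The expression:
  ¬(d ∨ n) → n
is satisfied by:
  {n: True, d: True}
  {n: True, d: False}
  {d: True, n: False}


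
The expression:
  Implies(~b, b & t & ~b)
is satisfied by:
  {b: True}


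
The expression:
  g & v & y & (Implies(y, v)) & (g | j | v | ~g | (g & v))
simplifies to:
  g & v & y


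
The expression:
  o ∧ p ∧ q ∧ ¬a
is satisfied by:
  {p: True, o: True, q: True, a: False}


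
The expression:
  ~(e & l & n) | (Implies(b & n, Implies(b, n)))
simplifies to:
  True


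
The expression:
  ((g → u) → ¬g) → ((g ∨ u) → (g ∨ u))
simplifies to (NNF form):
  True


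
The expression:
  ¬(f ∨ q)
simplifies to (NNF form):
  ¬f ∧ ¬q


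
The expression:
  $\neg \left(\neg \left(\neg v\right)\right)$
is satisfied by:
  {v: False}


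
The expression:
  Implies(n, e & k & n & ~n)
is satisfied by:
  {n: False}


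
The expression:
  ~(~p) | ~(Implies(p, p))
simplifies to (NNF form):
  p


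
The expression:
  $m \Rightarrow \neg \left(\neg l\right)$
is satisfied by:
  {l: True, m: False}
  {m: False, l: False}
  {m: True, l: True}


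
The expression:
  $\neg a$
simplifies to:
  $\neg a$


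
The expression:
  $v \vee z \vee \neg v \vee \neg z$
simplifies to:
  $\text{True}$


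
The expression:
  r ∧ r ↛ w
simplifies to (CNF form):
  r ∧ ¬w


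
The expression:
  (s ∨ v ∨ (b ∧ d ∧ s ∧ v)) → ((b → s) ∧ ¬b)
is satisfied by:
  {s: False, b: False, v: False}
  {v: True, s: False, b: False}
  {s: True, v: False, b: False}
  {v: True, s: True, b: False}
  {b: True, v: False, s: False}


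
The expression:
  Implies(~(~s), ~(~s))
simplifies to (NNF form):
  True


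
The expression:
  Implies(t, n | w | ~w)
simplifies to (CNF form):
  True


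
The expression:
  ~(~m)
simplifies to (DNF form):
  m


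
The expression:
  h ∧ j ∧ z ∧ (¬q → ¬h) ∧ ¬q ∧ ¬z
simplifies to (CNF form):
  False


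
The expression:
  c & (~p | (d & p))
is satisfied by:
  {c: True, d: True, p: False}
  {c: True, p: False, d: False}
  {c: True, d: True, p: True}


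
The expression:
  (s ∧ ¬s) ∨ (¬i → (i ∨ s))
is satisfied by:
  {i: True, s: True}
  {i: True, s: False}
  {s: True, i: False}


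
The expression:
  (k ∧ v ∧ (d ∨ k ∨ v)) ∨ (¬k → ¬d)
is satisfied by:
  {k: True, d: False}
  {d: False, k: False}
  {d: True, k: True}


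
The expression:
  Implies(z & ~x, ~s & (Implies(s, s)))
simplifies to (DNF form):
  x | ~s | ~z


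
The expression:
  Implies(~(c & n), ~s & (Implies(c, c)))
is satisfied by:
  {c: True, n: True, s: False}
  {c: True, n: False, s: False}
  {n: True, c: False, s: False}
  {c: False, n: False, s: False}
  {c: True, s: True, n: True}


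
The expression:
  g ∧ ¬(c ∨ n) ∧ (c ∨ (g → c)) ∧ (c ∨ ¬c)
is never true.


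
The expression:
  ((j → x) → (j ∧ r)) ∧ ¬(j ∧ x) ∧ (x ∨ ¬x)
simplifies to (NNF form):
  j ∧ ¬x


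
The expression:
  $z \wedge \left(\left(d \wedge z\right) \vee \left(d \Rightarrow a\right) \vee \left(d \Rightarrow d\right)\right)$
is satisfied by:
  {z: True}


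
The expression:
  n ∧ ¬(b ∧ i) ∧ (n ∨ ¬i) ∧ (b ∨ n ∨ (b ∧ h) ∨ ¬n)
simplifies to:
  n ∧ (¬b ∨ ¬i)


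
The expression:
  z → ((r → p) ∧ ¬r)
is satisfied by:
  {z: False, r: False}
  {r: True, z: False}
  {z: True, r: False}


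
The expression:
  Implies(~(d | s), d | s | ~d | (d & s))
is always true.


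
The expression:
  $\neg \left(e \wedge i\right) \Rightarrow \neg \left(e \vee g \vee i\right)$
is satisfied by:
  {e: True, i: True, g: False}
  {e: True, g: True, i: True}
  {g: False, i: False, e: False}


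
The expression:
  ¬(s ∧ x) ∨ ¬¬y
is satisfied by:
  {y: True, s: False, x: False}
  {s: False, x: False, y: False}
  {y: True, x: True, s: False}
  {x: True, s: False, y: False}
  {y: True, s: True, x: False}
  {s: True, y: False, x: False}
  {y: True, x: True, s: True}


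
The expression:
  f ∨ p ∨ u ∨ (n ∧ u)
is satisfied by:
  {u: True, p: True, f: True}
  {u: True, p: True, f: False}
  {u: True, f: True, p: False}
  {u: True, f: False, p: False}
  {p: True, f: True, u: False}
  {p: True, f: False, u: False}
  {f: True, p: False, u: False}


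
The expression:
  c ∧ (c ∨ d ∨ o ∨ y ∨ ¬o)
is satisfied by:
  {c: True}


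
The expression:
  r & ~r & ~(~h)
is never true.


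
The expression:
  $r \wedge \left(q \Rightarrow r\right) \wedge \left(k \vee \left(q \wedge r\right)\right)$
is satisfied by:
  {r: True, k: True, q: True}
  {r: True, k: True, q: False}
  {r: True, q: True, k: False}


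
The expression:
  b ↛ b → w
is always true.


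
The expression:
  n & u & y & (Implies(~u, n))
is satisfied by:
  {u: True, y: True, n: True}


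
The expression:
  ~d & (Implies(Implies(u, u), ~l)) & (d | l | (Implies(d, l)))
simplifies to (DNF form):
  ~d & ~l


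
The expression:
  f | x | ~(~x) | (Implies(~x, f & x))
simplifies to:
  f | x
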